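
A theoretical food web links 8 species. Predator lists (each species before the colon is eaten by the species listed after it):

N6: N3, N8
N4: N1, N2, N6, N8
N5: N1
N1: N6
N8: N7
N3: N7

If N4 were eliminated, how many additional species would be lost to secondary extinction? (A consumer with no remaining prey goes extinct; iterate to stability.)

Remove N4.
Round 1: N2 (all prey gone) → extinct.
No further losses. Total secondary extinctions: 1.

1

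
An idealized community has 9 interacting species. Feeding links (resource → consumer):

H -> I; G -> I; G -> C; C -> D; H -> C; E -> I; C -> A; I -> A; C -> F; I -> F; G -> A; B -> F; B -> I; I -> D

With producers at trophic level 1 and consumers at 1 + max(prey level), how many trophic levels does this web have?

Producers (level 1): G, E, B, H.
G → I → D gives D level 3.
No species has a prey at level 3, so no species reaches level 4.

3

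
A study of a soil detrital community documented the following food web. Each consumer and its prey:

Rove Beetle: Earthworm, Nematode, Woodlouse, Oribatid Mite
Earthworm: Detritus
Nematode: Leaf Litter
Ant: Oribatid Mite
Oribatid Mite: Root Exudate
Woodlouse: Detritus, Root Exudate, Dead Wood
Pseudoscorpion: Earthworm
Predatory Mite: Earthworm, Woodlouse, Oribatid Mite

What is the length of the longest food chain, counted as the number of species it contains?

One longest chain: Detritus → Earthworm → Pseudoscorpion.
It has 3 species and 2 links.

3 species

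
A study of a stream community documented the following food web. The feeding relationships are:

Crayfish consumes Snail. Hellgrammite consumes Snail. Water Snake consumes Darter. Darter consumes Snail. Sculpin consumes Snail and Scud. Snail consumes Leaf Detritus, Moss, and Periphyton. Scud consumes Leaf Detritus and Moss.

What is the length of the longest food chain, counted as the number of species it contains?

One longest chain: Periphyton → Snail → Darter → Water Snake.
It has 4 species and 3 links.

4 species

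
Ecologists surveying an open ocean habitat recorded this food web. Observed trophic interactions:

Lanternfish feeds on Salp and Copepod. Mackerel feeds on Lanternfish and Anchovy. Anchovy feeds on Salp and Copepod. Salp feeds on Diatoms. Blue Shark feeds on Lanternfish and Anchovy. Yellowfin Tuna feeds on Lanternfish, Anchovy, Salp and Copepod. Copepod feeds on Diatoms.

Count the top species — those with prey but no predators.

Top species (has prey, but nothing eats it): Mackerel, Yellowfin Tuna, Blue Shark.
Count: 3.

3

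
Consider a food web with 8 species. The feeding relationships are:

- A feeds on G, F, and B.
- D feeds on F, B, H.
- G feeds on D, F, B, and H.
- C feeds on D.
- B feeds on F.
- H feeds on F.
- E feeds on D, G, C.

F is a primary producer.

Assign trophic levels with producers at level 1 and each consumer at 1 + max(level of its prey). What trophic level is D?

F is a producer → level 1.
B eats F → level 2.
D eats B (level 2); other prey at levels: F 1, H 2 → level 3.

Trophic level 3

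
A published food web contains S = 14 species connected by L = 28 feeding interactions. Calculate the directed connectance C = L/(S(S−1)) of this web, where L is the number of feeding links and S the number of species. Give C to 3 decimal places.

The web has S = 14 species and L = 28 feeding links.
C = L / (S(S−1)) = 28 / 182 = 0.1538 ≈ 0.154.

C = 0.154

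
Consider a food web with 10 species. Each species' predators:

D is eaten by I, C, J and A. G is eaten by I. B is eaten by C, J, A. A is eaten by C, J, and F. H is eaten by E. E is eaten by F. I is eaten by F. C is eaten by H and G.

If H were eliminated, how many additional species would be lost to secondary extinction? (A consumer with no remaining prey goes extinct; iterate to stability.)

Remove H.
Round 1: E (all prey gone) → extinct.
No further losses. Total secondary extinctions: 1.

1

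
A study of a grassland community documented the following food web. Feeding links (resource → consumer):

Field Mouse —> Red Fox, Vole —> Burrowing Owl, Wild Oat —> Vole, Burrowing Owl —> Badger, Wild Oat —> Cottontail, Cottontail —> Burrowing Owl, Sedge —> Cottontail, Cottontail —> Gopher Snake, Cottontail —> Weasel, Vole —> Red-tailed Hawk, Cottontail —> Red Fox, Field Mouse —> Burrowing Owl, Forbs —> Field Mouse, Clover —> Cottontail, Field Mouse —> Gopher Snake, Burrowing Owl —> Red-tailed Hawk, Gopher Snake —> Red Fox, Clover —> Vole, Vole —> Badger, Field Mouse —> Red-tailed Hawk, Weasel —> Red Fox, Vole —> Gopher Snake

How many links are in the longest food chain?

3 links

One longest chain: Wild Oat → Vole → Burrowing Owl → Badger.
It has 4 species and 3 links.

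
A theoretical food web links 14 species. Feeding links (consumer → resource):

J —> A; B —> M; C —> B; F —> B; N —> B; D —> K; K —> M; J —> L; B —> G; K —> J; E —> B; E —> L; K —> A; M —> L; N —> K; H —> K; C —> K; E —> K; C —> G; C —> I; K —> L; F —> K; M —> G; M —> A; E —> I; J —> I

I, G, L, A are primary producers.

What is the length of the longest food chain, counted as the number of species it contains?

One longest chain: G → M → K → C.
It has 4 species and 3 links.

4 species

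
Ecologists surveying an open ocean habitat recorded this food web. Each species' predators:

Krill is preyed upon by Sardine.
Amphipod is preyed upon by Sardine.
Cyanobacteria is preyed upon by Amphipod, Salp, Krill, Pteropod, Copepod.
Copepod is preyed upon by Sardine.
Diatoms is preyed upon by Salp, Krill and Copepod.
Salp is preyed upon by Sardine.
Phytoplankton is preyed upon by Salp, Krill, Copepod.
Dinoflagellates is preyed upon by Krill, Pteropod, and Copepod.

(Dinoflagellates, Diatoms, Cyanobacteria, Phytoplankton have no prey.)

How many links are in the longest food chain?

2 links

One longest chain: Diatoms → Salp → Sardine.
It has 3 species and 2 links.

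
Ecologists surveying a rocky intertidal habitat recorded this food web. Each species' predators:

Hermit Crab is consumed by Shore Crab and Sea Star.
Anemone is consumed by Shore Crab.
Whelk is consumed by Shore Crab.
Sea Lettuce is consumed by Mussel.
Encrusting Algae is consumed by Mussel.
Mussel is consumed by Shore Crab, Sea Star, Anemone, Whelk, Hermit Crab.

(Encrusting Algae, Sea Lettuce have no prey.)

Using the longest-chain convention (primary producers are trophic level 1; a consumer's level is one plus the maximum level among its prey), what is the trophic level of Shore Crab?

Trophic level 4

Encrusting Algae is a producer → level 1.
Mussel eats Encrusting Algae (level 1); other prey at levels: Sea Lettuce 1 → level 2.
Whelk eats Mussel → level 3.
Shore Crab eats Whelk (level 3); other prey at levels: Mussel 2, Anemone 3, Hermit Crab 3 → level 4.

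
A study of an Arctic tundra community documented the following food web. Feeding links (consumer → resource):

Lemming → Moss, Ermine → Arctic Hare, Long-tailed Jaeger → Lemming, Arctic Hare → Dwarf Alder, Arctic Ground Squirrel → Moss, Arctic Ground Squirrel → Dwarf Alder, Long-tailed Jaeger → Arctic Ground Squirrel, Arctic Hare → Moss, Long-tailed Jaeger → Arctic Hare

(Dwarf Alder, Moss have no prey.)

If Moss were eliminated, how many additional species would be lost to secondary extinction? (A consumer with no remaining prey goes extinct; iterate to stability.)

Remove Moss.
Round 1: Lemming (all prey gone) → extinct.
No further losses. Total secondary extinctions: 1.

1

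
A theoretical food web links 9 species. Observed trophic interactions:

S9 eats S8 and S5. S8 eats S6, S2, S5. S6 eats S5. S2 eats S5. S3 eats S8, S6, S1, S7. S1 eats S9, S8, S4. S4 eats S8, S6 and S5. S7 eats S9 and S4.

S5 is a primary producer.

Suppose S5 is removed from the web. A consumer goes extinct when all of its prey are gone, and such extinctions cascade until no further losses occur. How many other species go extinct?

Remove S5.
Round 1: S6 (all prey gone), S2 (all prey gone) → extinct.
Round 2: S8 (all prey gone) → extinct.
Round 3: S4 (all prey gone), S9 (all prey gone) → extinct.
Round 4: S7 (all prey gone), S1 (all prey gone) → extinct.
Round 5: S3 (all prey gone) → extinct.
No further losses. Total secondary extinctions: 8.

8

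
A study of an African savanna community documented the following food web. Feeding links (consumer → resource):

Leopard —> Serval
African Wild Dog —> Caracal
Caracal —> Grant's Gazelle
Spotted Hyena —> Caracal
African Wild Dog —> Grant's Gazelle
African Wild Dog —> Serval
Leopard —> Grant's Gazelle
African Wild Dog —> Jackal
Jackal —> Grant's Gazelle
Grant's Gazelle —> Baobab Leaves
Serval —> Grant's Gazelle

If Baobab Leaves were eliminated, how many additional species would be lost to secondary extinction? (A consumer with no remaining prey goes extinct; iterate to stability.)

Remove Baobab Leaves.
Round 1: Grant's Gazelle (all prey gone) → extinct.
Round 2: Jackal (all prey gone), Serval (all prey gone), Caracal (all prey gone) → extinct.
Round 3: Leopard (all prey gone), African Wild Dog (all prey gone), Spotted Hyena (all prey gone) → extinct.
No further losses. Total secondary extinctions: 7.

7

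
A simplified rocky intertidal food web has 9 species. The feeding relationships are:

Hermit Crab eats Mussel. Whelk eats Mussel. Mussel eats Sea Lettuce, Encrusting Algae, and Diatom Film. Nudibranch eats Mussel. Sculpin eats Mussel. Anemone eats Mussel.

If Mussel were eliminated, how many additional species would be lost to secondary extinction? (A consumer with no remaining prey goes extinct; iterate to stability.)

5

Remove Mussel.
Round 1: Hermit Crab (all prey gone), Sculpin (all prey gone), Anemone (all prey gone), Whelk (all prey gone), Nudibranch (all prey gone) → extinct.
No further losses. Total secondary extinctions: 5.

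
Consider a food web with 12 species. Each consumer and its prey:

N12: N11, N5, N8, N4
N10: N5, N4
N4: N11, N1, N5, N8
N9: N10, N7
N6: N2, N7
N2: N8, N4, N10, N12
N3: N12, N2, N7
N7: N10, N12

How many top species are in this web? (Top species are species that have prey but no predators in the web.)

Top species (has prey, but nothing eats it): N9, N3, N6.
Count: 3.

3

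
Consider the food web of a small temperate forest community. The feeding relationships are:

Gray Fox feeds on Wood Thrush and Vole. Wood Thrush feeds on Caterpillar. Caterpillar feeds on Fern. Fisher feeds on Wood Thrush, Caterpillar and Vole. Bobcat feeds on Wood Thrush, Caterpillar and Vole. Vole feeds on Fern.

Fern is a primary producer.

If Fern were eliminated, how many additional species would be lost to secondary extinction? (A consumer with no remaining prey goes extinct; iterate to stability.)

Remove Fern.
Round 1: Caterpillar (all prey gone), Vole (all prey gone) → extinct.
Round 2: Wood Thrush (all prey gone) → extinct.
Round 3: Fisher (all prey gone), Gray Fox (all prey gone), Bobcat (all prey gone) → extinct.
No further losses. Total secondary extinctions: 6.

6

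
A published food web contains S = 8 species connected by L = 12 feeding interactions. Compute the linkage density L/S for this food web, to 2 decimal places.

L/S = 1.50

There are L = 12 links among S = 8 species.
L/S = 12/8 = 1.5000 ≈ 1.50.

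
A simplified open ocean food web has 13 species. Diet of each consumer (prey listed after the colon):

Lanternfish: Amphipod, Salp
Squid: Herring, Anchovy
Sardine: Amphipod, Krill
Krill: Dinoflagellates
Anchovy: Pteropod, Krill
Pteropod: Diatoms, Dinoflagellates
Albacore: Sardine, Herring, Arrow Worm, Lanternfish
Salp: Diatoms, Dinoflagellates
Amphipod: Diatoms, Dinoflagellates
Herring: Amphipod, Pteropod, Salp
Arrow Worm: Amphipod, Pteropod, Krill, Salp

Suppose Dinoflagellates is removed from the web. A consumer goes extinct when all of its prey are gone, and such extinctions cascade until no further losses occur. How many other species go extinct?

Remove Dinoflagellates.
Round 1: Krill (all prey gone) → extinct.
No further losses. Total secondary extinctions: 1.

1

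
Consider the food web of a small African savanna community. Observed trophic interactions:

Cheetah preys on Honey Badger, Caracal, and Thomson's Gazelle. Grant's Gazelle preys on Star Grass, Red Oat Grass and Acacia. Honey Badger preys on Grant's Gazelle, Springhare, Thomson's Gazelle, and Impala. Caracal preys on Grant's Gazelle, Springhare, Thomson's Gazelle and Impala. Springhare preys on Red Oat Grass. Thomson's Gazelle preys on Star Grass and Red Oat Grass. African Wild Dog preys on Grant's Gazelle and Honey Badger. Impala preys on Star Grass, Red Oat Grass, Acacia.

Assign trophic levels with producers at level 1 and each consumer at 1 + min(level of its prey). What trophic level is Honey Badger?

Red Oat Grass is a producer → level 1.
Thomson's Gazelle eats Red Oat Grass → level 2.
Honey Badger eats Thomson's Gazelle → level 3.
No prey of Honey Badger is below level 2, so 3 is the minimum.

Trophic level 3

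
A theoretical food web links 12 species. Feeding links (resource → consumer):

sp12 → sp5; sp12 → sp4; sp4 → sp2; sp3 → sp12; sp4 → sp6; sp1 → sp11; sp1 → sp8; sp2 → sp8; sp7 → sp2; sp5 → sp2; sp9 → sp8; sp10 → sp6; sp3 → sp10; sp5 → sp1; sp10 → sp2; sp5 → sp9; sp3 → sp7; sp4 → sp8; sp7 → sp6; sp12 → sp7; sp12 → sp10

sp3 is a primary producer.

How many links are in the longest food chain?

4 links

One longest chain: sp3 → sp12 → sp4 → sp2 → sp8.
It has 5 species and 4 links.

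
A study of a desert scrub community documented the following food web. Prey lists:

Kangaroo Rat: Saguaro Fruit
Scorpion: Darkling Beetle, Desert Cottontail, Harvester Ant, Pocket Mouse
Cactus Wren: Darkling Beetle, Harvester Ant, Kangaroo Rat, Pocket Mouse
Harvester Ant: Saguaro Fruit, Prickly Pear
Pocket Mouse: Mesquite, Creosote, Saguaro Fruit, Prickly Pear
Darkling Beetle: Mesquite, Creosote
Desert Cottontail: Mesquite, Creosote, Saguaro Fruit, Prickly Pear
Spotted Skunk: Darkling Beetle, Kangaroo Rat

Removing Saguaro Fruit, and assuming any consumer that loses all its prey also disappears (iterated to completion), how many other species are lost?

1

Remove Saguaro Fruit.
Round 1: Kangaroo Rat (all prey gone) → extinct.
No further losses. Total secondary extinctions: 1.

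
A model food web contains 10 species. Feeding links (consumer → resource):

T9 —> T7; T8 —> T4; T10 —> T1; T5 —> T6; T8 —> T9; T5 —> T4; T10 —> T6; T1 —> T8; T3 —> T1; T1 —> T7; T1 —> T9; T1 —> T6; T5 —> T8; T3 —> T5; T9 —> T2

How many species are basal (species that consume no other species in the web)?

Basal species (no prey listed): T4, T7, T2, T6.
Count: 4.

4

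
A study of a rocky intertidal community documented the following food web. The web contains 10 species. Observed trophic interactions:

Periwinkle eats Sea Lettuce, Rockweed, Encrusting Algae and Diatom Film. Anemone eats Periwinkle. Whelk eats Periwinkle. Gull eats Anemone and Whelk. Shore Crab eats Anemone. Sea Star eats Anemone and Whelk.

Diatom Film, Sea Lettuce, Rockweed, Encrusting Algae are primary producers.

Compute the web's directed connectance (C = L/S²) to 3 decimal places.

C = 0.110

The web has S = 10 species and L = 11 feeding links.
C = L / S² = 11 / 100 = 0.1100 ≈ 0.110.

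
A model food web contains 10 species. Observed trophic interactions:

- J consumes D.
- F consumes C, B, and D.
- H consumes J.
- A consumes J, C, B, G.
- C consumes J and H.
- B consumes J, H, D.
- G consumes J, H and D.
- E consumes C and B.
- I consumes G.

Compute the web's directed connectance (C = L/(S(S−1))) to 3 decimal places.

C = 0.222

The web has S = 10 species and L = 20 feeding links.
C = L / (S(S−1)) = 20 / 90 = 0.2222 ≈ 0.222.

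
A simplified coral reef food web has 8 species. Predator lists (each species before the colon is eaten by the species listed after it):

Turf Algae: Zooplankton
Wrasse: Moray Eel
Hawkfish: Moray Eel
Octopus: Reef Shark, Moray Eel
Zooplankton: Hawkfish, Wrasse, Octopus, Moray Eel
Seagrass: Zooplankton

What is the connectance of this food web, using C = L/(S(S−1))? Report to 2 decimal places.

C = 0.18

The web has S = 8 species and L = 10 feeding links.
C = L / (S(S−1)) = 10 / 56 = 0.1786 ≈ 0.18.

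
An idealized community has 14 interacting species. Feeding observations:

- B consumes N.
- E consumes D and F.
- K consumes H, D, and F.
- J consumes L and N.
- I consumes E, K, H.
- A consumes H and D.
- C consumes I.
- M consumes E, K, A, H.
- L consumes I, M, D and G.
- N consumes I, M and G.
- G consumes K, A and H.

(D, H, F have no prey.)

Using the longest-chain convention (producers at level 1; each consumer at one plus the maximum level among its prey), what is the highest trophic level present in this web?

Producers (level 1): D, H, F.
D → K → I → N → B gives B level 5.
No species has a prey at level 5, so no species reaches level 6.

5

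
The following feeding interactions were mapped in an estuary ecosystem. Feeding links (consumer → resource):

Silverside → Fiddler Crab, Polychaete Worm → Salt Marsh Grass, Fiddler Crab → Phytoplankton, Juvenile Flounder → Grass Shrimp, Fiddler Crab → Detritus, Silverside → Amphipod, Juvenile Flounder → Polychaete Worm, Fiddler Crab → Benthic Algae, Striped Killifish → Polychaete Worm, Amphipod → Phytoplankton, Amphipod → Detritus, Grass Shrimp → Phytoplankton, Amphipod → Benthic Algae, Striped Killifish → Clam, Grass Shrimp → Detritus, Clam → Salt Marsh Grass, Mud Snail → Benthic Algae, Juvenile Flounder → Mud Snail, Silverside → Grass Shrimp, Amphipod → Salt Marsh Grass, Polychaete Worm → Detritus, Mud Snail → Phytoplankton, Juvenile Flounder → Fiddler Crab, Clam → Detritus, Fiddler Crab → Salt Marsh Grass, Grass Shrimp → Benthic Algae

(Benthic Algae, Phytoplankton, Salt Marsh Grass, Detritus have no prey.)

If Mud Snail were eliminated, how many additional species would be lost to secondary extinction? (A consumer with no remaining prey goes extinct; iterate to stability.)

0

Remove Mud Snail.
Every predator of it retains at least one other prey: Juvenile Flounder still has Polychaete Worm, Fiddler Crab, Grass Shrimp.
No consumer loses all prey, so no secondary extinctions occur.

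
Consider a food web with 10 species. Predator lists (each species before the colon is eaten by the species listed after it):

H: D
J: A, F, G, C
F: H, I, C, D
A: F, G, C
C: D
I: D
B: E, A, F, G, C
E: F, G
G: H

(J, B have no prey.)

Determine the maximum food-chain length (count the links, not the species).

One longest chain: B → E → F → C → D.
It has 5 species and 4 links.

4 links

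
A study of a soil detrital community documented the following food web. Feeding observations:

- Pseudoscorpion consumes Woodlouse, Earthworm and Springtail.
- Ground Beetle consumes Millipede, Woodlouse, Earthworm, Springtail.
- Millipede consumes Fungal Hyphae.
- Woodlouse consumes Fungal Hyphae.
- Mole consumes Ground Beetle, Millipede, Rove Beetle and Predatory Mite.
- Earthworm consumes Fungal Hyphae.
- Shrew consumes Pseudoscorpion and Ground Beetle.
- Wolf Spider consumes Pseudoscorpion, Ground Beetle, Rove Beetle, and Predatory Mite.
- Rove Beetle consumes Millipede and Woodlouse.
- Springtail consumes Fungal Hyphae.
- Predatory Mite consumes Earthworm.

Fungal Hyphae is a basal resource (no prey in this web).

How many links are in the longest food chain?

3 links

One longest chain: Fungal Hyphae → Springtail → Pseudoscorpion → Shrew.
It has 4 species and 3 links.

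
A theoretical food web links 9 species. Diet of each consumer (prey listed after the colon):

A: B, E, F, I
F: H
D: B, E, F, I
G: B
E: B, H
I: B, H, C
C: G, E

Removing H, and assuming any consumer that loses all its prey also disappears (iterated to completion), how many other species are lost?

Remove H.
Round 1: F (all prey gone) → extinct.
No further losses. Total secondary extinctions: 1.

1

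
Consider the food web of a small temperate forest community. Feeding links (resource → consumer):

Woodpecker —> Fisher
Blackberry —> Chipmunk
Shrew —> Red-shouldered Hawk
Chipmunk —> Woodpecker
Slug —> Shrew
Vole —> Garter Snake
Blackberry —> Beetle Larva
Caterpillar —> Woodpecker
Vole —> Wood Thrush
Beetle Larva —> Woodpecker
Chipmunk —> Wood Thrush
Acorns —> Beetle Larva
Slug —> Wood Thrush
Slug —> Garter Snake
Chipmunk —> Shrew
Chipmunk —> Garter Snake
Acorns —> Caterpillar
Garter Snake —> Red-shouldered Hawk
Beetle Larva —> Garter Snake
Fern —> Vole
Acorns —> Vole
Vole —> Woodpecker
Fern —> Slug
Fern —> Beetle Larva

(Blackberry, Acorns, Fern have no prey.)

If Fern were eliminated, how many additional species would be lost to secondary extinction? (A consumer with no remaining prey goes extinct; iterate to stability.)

1

Remove Fern.
Round 1: Slug (all prey gone) → extinct.
No further losses. Total secondary extinctions: 1.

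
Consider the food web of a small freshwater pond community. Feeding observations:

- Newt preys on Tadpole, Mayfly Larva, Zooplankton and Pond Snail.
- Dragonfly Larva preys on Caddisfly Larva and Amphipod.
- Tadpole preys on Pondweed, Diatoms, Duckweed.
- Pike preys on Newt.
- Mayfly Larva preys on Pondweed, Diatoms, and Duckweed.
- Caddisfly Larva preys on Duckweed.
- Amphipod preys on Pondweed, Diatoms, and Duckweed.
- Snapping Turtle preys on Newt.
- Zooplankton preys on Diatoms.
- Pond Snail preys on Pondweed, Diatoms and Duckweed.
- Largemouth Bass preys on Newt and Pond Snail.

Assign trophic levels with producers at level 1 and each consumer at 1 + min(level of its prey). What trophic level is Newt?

Pondweed is a producer → level 1.
Mayfly Larva eats Pondweed → level 2.
Newt eats Mayfly Larva → level 3.
No prey of Newt is below level 2, so 3 is the minimum.

Trophic level 3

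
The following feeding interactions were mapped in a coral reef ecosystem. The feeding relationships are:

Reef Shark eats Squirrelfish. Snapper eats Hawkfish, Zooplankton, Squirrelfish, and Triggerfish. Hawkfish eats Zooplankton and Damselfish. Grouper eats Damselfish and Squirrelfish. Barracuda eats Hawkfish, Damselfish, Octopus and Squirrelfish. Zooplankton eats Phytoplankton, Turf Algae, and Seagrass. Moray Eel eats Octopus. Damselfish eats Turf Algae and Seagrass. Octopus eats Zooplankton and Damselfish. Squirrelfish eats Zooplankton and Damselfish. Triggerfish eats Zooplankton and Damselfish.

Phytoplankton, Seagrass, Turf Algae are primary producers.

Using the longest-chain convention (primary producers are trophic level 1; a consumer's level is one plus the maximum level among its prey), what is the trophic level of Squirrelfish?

Trophic level 3

Seagrass is a producer → level 1.
Damselfish eats Seagrass (level 1); other prey at levels: Turf Algae 1 → level 2.
Squirrelfish eats Damselfish (level 2); other prey at levels: Zooplankton 2 → level 3.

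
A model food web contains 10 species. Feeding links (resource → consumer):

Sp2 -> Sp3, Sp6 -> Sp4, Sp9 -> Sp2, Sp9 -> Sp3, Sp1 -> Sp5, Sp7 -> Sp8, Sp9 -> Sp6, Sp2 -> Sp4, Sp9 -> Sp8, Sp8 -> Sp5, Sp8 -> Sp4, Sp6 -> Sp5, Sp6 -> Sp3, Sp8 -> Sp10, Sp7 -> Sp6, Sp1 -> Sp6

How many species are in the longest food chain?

3 species

One longest chain: Sp9 → Sp2 → Sp3.
It has 3 species and 2 links.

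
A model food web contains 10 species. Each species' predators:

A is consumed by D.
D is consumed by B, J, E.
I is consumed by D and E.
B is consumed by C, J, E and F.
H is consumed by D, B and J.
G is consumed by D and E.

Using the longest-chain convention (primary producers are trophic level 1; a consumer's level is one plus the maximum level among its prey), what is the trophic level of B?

A is a producer → level 1.
D eats A (level 1); other prey at levels: H 1, G 1, I 1 → level 2.
B eats D (level 2); other prey at levels: H 1 → level 3.

Trophic level 3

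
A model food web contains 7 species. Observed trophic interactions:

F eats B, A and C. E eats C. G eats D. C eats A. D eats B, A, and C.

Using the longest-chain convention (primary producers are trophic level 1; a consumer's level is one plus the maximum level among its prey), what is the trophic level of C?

A is a producer → level 1.
C eats A → level 2.

Trophic level 2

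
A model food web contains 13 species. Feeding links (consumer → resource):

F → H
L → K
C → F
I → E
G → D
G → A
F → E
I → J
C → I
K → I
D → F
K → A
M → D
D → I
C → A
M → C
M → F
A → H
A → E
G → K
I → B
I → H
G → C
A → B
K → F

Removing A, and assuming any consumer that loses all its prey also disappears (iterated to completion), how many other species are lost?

Remove A.
Every predator of it retains at least one other prey: K still has I, F; C still has I, F; G still has D, K, C.
No consumer loses all prey, so no secondary extinctions occur.

0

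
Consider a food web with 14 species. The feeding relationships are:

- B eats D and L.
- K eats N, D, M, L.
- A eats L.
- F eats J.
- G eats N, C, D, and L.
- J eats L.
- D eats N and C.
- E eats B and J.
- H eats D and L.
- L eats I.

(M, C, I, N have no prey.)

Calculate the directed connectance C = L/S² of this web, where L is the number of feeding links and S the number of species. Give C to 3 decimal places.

The web has S = 14 species and L = 20 feeding links.
C = L / S² = 20 / 196 = 0.1020 ≈ 0.102.

C = 0.102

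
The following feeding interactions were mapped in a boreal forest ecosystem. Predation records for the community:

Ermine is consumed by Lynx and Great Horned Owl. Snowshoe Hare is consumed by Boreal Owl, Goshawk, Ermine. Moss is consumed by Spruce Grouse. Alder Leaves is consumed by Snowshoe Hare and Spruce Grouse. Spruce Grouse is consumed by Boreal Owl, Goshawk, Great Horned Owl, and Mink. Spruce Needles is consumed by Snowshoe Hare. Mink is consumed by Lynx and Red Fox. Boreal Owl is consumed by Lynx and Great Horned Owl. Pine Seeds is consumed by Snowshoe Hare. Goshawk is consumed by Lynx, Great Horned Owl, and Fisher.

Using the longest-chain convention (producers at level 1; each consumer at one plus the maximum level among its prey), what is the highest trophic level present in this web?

4

Producers (level 1): Pine Seeds, Spruce Needles, Moss, Alder Leaves.
Pine Seeds → Snowshoe Hare → Goshawk → Fisher gives Fisher level 4.
No species has a prey at level 4, so no species reaches level 5.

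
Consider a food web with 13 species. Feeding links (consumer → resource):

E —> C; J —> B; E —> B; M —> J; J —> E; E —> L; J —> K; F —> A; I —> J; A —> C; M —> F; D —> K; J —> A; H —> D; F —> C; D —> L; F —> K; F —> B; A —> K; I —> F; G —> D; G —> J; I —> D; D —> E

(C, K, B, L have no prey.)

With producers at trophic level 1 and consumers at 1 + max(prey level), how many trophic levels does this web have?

Producers (level 1): C, K, B, L.
C → E → D → H gives H level 4.
No species has a prey at level 4, so no species reaches level 5.

4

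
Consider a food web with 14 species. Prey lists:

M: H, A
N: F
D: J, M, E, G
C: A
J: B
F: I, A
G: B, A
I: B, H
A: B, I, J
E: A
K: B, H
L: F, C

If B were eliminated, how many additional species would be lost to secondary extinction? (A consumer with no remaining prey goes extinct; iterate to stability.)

Remove B.
Round 1: J (all prey gone) → extinct.
No further losses. Total secondary extinctions: 1.

1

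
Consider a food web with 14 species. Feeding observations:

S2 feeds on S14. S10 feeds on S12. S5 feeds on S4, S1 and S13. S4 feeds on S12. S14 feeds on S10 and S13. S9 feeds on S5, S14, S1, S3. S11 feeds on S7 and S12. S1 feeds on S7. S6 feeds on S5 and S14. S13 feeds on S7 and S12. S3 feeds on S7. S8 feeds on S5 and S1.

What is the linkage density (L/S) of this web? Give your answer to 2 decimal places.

L/S = 1.57

There are L = 22 links among S = 14 species.
L/S = 22/14 = 1.5714 ≈ 1.57.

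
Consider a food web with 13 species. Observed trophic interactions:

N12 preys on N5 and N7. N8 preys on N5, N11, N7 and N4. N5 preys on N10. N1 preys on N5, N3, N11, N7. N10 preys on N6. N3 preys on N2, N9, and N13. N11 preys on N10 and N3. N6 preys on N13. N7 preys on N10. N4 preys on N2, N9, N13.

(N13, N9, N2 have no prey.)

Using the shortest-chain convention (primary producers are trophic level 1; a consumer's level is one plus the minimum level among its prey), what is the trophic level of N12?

N13 is a producer → level 1.
N6 eats N13 → level 2.
N10 eats N6 → level 3.
N5 eats N10 → level 4.
N12 eats N5 → level 5.
No prey of N12 is below level 4, so 5 is the minimum.

Trophic level 5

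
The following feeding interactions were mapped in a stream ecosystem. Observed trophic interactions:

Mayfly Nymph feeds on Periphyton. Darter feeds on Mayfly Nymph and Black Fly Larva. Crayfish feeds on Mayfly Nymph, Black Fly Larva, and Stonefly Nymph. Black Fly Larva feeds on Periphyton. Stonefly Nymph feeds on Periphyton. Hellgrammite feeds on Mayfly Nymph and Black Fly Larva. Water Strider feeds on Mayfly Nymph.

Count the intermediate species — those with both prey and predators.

Intermediate species (has both prey and predators): Black Fly Larva, Stonefly Nymph, Mayfly Nymph.
Count: 3.

3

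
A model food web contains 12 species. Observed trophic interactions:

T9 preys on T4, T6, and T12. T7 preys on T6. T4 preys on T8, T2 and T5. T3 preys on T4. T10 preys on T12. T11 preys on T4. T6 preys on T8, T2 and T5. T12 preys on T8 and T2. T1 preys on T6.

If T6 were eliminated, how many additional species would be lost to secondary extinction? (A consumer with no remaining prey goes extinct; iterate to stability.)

2

Remove T6.
Round 1: T1 (all prey gone), T7 (all prey gone) → extinct.
No further losses. Total secondary extinctions: 2.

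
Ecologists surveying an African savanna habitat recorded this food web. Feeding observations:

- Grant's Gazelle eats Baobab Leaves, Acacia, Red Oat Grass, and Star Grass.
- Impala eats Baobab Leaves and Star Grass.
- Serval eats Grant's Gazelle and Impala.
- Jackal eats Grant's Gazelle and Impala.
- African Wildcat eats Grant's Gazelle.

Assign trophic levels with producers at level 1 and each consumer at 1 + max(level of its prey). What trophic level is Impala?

Baobab Leaves is a producer → level 1.
Impala eats Baobab Leaves (level 1); other prey at levels: Star Grass 1 → level 2.

Trophic level 2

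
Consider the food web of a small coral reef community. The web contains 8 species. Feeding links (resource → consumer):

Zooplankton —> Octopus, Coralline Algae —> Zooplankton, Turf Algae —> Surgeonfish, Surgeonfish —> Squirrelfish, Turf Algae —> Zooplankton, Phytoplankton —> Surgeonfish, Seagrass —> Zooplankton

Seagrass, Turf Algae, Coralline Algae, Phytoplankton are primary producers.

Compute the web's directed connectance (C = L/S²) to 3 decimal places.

C = 0.109

The web has S = 8 species and L = 7 feeding links.
C = L / S² = 7 / 64 = 0.1094 ≈ 0.109.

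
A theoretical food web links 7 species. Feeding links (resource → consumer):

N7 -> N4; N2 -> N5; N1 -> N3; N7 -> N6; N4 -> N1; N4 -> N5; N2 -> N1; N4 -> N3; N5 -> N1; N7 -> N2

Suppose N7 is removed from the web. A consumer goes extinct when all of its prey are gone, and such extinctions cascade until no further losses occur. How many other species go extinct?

Remove N7.
Round 1: N6 (all prey gone), N4 (all prey gone), N2 (all prey gone) → extinct.
Round 2: N5 (all prey gone) → extinct.
Round 3: N1 (all prey gone) → extinct.
Round 4: N3 (all prey gone) → extinct.
No further losses. Total secondary extinctions: 6.

6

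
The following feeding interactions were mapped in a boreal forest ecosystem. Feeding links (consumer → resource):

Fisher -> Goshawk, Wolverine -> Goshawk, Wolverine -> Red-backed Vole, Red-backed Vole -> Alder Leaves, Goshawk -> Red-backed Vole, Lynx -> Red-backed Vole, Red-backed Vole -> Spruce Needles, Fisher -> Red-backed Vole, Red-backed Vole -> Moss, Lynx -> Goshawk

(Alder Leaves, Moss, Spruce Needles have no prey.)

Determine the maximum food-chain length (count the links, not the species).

3 links

One longest chain: Alder Leaves → Red-backed Vole → Goshawk → Fisher.
It has 4 species and 3 links.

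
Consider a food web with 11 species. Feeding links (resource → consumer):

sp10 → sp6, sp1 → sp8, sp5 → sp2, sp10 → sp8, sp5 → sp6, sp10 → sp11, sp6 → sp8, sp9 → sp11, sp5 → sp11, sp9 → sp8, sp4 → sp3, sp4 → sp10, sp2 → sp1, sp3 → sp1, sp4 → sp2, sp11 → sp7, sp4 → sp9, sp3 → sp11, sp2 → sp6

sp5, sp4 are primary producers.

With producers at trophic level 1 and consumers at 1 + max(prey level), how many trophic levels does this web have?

Producers (level 1): sp5, sp4.
sp4 → sp3 → sp11 → sp7 gives sp7 level 4.
No species has a prey at level 4, so no species reaches level 5.

4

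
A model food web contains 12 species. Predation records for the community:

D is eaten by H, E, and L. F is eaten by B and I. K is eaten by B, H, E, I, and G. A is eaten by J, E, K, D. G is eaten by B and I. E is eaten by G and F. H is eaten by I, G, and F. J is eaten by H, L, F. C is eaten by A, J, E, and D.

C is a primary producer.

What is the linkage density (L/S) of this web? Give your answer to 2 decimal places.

There are L = 28 links among S = 12 species.
L/S = 28/12 = 2.3333 ≈ 2.33.

L/S = 2.33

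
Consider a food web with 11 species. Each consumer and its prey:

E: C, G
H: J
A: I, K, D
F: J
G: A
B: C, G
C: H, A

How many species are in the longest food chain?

One longest chain: I → A → G → E.
It has 4 species and 3 links.

4 species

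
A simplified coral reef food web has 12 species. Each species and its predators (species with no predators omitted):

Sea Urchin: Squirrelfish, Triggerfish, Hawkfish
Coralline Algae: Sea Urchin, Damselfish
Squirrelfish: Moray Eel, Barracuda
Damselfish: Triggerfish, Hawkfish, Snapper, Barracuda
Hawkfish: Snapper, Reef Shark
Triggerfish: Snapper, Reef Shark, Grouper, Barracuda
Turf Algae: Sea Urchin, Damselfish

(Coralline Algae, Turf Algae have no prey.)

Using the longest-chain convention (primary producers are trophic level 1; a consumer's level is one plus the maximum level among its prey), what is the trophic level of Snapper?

Trophic level 4

Coralline Algae is a producer → level 1.
Sea Urchin eats Coralline Algae (level 1); other prey at levels: Turf Algae 1 → level 2.
Triggerfish eats Sea Urchin (level 2); other prey at levels: Damselfish 2 → level 3.
Snapper eats Triggerfish (level 3); other prey at levels: Damselfish 2, Hawkfish 3 → level 4.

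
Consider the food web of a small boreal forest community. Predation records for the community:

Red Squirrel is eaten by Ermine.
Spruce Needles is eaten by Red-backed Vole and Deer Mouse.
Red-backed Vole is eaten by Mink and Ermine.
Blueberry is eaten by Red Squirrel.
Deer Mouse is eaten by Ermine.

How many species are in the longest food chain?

3 species

One longest chain: Spruce Needles → Deer Mouse → Ermine.
It has 3 species and 2 links.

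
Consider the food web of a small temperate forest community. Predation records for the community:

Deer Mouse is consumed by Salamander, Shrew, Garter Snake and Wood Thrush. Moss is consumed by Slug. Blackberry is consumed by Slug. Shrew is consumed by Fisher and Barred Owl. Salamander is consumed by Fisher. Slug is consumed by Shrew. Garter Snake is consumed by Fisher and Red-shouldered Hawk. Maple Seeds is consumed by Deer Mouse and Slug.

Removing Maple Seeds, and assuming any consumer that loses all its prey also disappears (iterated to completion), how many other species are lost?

5

Remove Maple Seeds.
Round 1: Deer Mouse (all prey gone) → extinct.
Round 2: Wood Thrush (all prey gone), Garter Snake (all prey gone), Salamander (all prey gone) → extinct.
Round 3: Red-shouldered Hawk (all prey gone) → extinct.
No further losses. Total secondary extinctions: 5.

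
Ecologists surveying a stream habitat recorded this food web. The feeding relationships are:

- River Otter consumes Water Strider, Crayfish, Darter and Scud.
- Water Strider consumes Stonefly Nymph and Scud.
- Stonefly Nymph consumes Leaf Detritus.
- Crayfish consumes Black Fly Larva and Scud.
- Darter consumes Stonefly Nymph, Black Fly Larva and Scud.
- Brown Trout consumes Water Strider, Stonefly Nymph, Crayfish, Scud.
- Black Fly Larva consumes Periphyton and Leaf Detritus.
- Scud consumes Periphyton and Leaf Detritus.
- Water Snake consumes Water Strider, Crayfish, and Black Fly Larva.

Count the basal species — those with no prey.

Basal species (no prey listed): Leaf Detritus, Periphyton.
Count: 2.

2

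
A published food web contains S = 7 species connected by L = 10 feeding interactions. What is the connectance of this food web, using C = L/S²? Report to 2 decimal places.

The web has S = 7 species and L = 10 feeding links.
C = L / S² = 10 / 49 = 0.2041 ≈ 0.20.

C = 0.20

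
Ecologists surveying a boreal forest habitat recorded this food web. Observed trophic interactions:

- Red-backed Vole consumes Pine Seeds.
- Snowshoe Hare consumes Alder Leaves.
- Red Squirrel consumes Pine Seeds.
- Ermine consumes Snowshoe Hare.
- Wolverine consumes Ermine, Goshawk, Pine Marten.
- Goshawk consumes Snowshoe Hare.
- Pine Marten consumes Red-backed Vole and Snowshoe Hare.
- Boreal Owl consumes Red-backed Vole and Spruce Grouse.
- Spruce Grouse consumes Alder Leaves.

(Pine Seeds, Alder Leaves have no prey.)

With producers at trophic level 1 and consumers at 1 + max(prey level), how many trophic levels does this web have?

4

Producers (level 1): Pine Seeds, Alder Leaves.
Alder Leaves → Snowshoe Hare → Ermine → Wolverine gives Wolverine level 4.
No species has a prey at level 4, so no species reaches level 5.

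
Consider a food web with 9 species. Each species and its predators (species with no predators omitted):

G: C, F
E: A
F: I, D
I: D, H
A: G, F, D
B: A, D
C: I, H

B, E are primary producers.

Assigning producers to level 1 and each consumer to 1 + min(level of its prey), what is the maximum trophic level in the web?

Producers (level 1): B, E.
Following each consumer down to its lowest-level prey: B → A → G → C → H (levels 1 through 5).
All prey of H (C 4, I 4) are at level 4 or above, so H is at level 1 + 4 = 5.
Every consumer has at least one prey at level 4 or below, so none exceeds level 5.

5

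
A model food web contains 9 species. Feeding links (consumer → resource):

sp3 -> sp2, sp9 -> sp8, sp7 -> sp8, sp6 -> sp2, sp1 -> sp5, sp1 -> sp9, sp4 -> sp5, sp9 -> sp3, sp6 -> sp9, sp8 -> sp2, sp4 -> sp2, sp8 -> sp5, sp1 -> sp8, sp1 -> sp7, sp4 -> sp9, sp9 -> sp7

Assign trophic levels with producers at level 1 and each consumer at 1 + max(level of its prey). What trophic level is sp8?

sp2 is a producer → level 1.
sp8 eats sp2 (level 1); other prey at levels: sp5 1 → level 2.

Trophic level 2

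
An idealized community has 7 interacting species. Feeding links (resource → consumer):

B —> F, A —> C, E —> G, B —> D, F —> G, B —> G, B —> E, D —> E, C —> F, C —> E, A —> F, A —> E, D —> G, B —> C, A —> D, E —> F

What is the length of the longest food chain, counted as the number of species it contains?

One longest chain: B → D → E → F → G.
It has 5 species and 4 links.

5 species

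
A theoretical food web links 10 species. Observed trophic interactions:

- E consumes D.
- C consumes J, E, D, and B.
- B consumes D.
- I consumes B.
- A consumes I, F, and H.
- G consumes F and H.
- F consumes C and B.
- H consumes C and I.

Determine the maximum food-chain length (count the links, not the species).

One longest chain: D → E → C → F → A.
It has 5 species and 4 links.

4 links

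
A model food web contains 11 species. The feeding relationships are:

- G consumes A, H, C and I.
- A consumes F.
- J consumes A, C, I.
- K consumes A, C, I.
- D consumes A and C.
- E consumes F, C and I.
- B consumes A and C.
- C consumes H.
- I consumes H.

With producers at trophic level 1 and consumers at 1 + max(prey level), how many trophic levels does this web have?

Producers (level 1): H, F.
H → I → G gives G level 3.
No species has a prey at level 3, so no species reaches level 4.

3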